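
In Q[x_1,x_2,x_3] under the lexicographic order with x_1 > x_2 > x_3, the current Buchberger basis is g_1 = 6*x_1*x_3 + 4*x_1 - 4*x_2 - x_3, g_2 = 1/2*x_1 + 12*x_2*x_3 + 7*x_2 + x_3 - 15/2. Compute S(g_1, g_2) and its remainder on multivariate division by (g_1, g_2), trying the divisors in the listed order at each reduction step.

lcm(LM(g_1), LM(g_2)) = x_1*x_3.
S = (lcm/LT(g_1))·g_1 − (lcm/LT(g_2))·g_2 = 2/3*x_1 - 24*x_2*x_3**2 - 14*x_2*x_3 - 2/3*x_2 - 2*x_3**2 + 89/6*x_3.
Reduce S modulo (g_1, g_2) in that order:
  leading term x_1: subtract (4/3)·g_2 from 2/3*x_1 - 24*x_2*x_3**2 - 14*x_2*x_3 - 2/3*x_2 - 2*x_3**2 + 89/6*x_3 → -24*x_2*x_3**2 - 30*x_2*x_3 - 10*x_2 - 2*x_3**2 + 27/2*x_3 + 10
  leading term x_2*x_3**2: no divisor's leading term divides it; move -24*x_2*x_3**2 to the remainder.
  leading term x_2*x_3: no divisor's leading term divides it; move -30*x_2*x_3 to the remainder.
  leading term x_2: no divisor's leading term divides it; move -10*x_2 to the remainder.
  leading term x_3**2: no divisor's leading term divides it; move -2*x_3**2 to the remainder.
  leading term x_3: no divisor's leading term divides it; move 27/2*x_3 to the remainder.
  leading term 1: no divisor's leading term divides it; move 10 to the remainder.
The remainder -24*x_2*x_3**2 - 30*x_2*x_3 - 10*x_2 - 2*x_3**2 + 27/2*x_3 + 10 is nonzero, so it would be added as the next basis element.
An S-polynomial is built so that the two leading terms cancel; whether anything survives reduction is exactly the Gröbner-basis criterion.

S(g_1, g_2) = 2/3*x_1 - 24*x_2*x_3**2 - 14*x_2*x_3 - 2/3*x_2 - 2*x_3**2 + 89/6*x_3; remainder on division = -24*x_2*x_3**2 - 30*x_2*x_3 - 10*x_2 - 2*x_3**2 + 27/2*x_3 + 10.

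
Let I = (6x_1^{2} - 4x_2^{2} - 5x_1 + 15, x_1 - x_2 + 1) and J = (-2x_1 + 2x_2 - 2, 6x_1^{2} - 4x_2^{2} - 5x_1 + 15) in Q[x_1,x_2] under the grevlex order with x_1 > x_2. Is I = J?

Since reduced Gröbner bases are canonical representatives of ideals under a given ordering, it suffices to compute and compare them.
Buchberger on the first generating set:
f_1 = 6x_1^{2} - 4x_2^{2} - 5x_1 + 15, LT = x_1^{2}.
f_2 = x_1 - x_2 + 1, LT = x_1.

S(f_1,f_2): lcm = x_1^{2}. S = x_1x_2 - \tfrac{2}{3}x_2^{2} - \tfrac{11}{6}x_1 + \tfrac{5}{2}.
  leading term x_1x_2: subtract (x_2)·f_2 from x_1x_2 - \tfrac{2}{3}x_2^{2} - \tfrac{11}{6}x_1 + \tfrac{5}{2} → \tfrac{1}{3}x_2^{2} - \tfrac{11}{6}x_1 - x_2 + \tfrac{5}{2}
  leading term x_2^{2}: no divisor's leading term divides it; move \tfrac{1}{3}x_2^{2} to the remainder.
  leading term x_1: subtract (-\tfrac{11}{6})·f_2 from -\tfrac{11}{6}x_1 - x_2 + \tfrac{5}{2} → -\tfrac{17}{6}x_2 + \tfrac{13}{3}
  leading term x_2: no divisor's leading term divides it; move -\tfrac{17}{6}x_2 to the remainder.
  leading term 1: no divisor's leading term divides it; move \tfrac{13}{3} to the remainder.
  remainder \tfrac{1}{3}x_2^{2} - \tfrac{17}{6}x_2 + \tfrac{13}{3} ≠ 0; add g_3 = \tfrac{1}{3}x_2^{2} - \tfrac{17}{6}x_2 + \tfrac{13}{3} to the basis.

The other S-polynomials (S(f_1,g_3), S(f_2,g_3)) all reduce to 0 modulo the current basis, so we have a Gröbner basis.
Inter-reduce: drop elements whose leading term is divisible by another's, tail-reduce, and make monic.
Reduced Gröbner basis: {x_2^{2} - \tfrac{17}{2}x_2 + 13, x_1 - x_2 + 1}.

Buchberger on the second generating set:
h_1 = -2x_1 + 2x_2 - 2, LT = x_1.
h_2 = 6x_1^{2} - 4x_2^{2} - 5x_1 + 15, LT = x_1^{2}.

S(h_1,h_2): lcm = x_1^{2}. S = -x_1x_2 + \tfrac{2}{3}x_2^{2} + \tfrac{11}{6}x_1 - \tfrac{5}{2}.
  leading term x_1x_2: subtract (\tfrac{1}{2}x_2)·h_1 from -x_1x_2 + \tfrac{2}{3}x_2^{2} + \tfrac{11}{6}x_1 - \tfrac{5}{2} → -\tfrac{1}{3}x_2^{2} + \tfrac{11}{6}x_1 + x_2 - \tfrac{5}{2}
  leading term x_2^{2}: no divisor's leading term divides it; move -\tfrac{1}{3}x_2^{2} to the remainder.
  leading term x_1: subtract (-\tfrac{11}{12})·h_1 from \tfrac{11}{6}x_1 + x_2 - \tfrac{5}{2} → \tfrac{17}{6}x_2 - \tfrac{13}{3}
  leading term x_2: no divisor's leading term divides it; move \tfrac{17}{6}x_2 to the remainder.
  leading term 1: no divisor's leading term divides it; move -\tfrac{13}{3} to the remainder.
  remainder -\tfrac{1}{3}x_2^{2} + \tfrac{17}{6}x_2 - \tfrac{13}{3} ≠ 0; add k_3 = -\tfrac{1}{3}x_2^{2} + \tfrac{17}{6}x_2 - \tfrac{13}{3} to the basis.

The other S-polynomials (S(h_1,k_3), S(h_2,k_3)) all reduce to 0 modulo the current basis, so we have a Gröbner basis.
Inter-reduce: drop elements whose leading term is divisible by another's, tail-reduce, and make monic.
Reduced Gröbner basis: {x_2^{2} - \tfrac{17}{2}x_2 + 13, x_1 - x_2 + 1}.

The two bases agree; hence the ideals are identical.
The same test decides containment: I ⊆ J iff every generator of I reduces to 0 modulo a Gröbner basis of J.

Yes, the ideals are equal.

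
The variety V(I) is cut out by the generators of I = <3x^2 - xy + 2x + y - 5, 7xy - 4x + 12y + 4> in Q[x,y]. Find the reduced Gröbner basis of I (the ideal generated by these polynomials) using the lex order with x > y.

G = {x - 7/12y^2 - 1/12y - 1, y^3 - 3/7y^2 + 32/7y}

f_1 = 3x^2 - xy + 2x + y - 5, LT = x^2.
f_2 = 7xy - 4x + 12y + 4, LT = xy.

S(f_1,f_2): lcm = x^2y. S = 4/7x^2 - 1/3xy^2 - 22/21xy - 4/7x + 1/3y^2 - 5/3y.
  leading term x^2: subtract (4/21)·f_1 from 4/7x^2 - 1/3xy^2 - 22/21xy - 4/7x + 1/3y^2 - 5/3y → -1/3xy^2 - 6/7xy - 20/21x + 1/3y^2 - 13/7y + 20/21
  leading term xy^2: subtract (-1/21y)·f_2 from -1/3xy^2 - 6/7xy - 20/21x + 1/3y^2 - 13/7y + 20/21 → -22/21xy - 20/21x + 19/21y^2 - 5/3y + 20/21
  leading term xy: subtract (-22/147)·f_2 from -22/21xy - 20/21x + 19/21y^2 - 5/3y + 20/21 → -76/49x + 19/21y^2 + 19/147y + 76/49
  leading term x: no divisor's leading term divides it; move -76/49x to the remainder.
  leading term y^2: no divisor's leading term divides it; move 19/21y^2 to the remainder.
  leading term y: no divisor's leading term divides it; move 19/147y to the remainder.
  leading term 1: no divisor's leading term divides it; move 76/49 to the remainder.
  remainder -76/49x + 19/21y^2 + 19/147y + 76/49 ≠ 0; add g_3 = -76/49x + 19/21y^2 + 19/147y + 76/49 to the basis.

S(f_1,g_3): lcm = x^2. S = 7/12xy^2 - 1/4xy + 5/3x + 1/3y - 5/3.
  leading term xy^2: subtract (1/12y)·f_2 from 7/12xy^2 - 1/4xy + 5/3x + 1/3y - 5/3 → 1/12xy + 5/3x - y^2 - 5/3
  leading term xy: subtract (1/84)·f_2 from 1/12xy + 5/3x - y^2 - 5/3 → 12/7x - y^2 - 1/7y - 12/7
  leading term x: subtract (-21/19)·g_3 from 12/7x - y^2 - 1/7y - 12/7 → 0
  remainder 0.

S(f_2,g_3): lcm = xy. S = -4/7x + 7/12y^3 + 1/12y^2 + 19/7y + 4/7.
  leading term x: subtract (7/19)·g_3 from -4/7x + 7/12y^3 + 1/12y^2 + 19/7y + 4/7 → 7/12y^3 - 1/4y^2 + 8/3y
  leading term y^3: no divisor's leading term divides it; move 7/12y^3 to the remainder.
  leading term y^2: no divisor's leading term divides it; move -1/4y^2 to the remainder.
  leading term y: no divisor's leading term divides it; move 8/3y to the remainder.
  remainder 7/12y^3 - 1/4y^2 + 8/3y ≠ 0; add g_4 = 7/12y^3 - 1/4y^2 + 8/3y to the basis.

S(f_1,g_4): leading monomials are coprime, so the S-polynomial reduces to 0 (Buchberger's first criterion).
S(f_2,g_4): lcm = xy^3. S = -1/7xy^2 - 32/7xy + 12/7y^3 + 4/7y^2.
  leading term xy^2: subtract (-1/49y)·f_2 from -1/7xy^2 - 32/7xy + 12/7y^3 + 4/7y^2 → -228/49xy + 12/7y^3 + 40/49y^2 + 4/49y
  leading term xy: subtract (-228/343)·f_2 from -228/49xy + 12/7y^3 + 40/49y^2 + 4/49y → -912/343x + 12/7y^3 + 40/49y^2 + 2764/343y + 912/343
  leading term x: subtract (12/7)·g_3 from -912/343x + 12/7y^3 + 40/49y^2 + 2764/343y + 912/343 → 12/7y^3 - 36/49y^2 + 384/49y
  leading term y^3: subtract (144/49)·g_4 from 12/7y^3 - 36/49y^2 + 384/49y → 0
  remainder 0.

S(g_3,g_4): leading monomials are coprime, so the S-polynomial reduces to 0 (Buchberger's first criterion).
Every S-polynomial of the final basis reduces to 0, so we have a Gröbner basis.
Inter-reduce: drop elements whose leading term is divisible by another's, tail-reduce, and make monic.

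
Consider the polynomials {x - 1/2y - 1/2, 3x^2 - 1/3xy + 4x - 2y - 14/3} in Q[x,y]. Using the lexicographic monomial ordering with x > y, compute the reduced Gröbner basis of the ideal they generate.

f_1 = x - 1/2y - 1/2, LT = x.
f_2 = 3x^2 - 1/3xy + 4x - 2y - 14/3, LT = x^2.

S(f_1,f_2): lcm = x^2. S = -7/18xy - 11/6x + 2/3y + 14/9.
  leading term xy: subtract (-7/18y)·f_1 from -7/18xy - 11/6x + 2/3y + 14/9 → -11/6x - 7/36y^2 + 17/36y + 14/9
  leading term x: subtract (-11/6)·f_1 from -11/6x - 7/36y^2 + 17/36y + 14/9 → -7/36y^2 - 4/9y + 23/36
  leading term y^2: no divisor's leading term divides it; move -7/36y^2 to the remainder.
  leading term y: no divisor's leading term divides it; move -4/9y to the remainder.
  leading term 1: no divisor's leading term divides it; move 23/36 to the remainder.
  remainder -7/36y^2 - 4/9y + 23/36 ≠ 0; add g_3 = -7/36y^2 - 4/9y + 23/36 to the basis.

S(f_1,g_3): leading monomials are coprime, so the S-polynomial reduces to 0 (Buchberger's first criterion).
S(f_2,g_3): leading monomials are coprime, so the S-polynomial reduces to 0 (Buchberger's first criterion).
Every S-polynomial of the final basis reduces to 0, so we have a Gröbner basis.
Inter-reduce: drop elements whose leading term is divisible by another's, tail-reduce, and make monic.

G = {x - 1/2y - 1/2, y^2 + 16/7y - 23/7}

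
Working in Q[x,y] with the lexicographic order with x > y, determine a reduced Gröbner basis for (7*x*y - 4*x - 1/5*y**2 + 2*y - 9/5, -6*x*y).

f_1 = 7*x*y - 4*x - 1/5*y**2 + 2*y - 9/5, LT = x*y.
f_2 = -6*x*y, LT = x*y.

S(f_1,f_2): lcm = x*y. S = -4/7*x - 1/35*y**2 + 2/7*y - 9/35.
  leading term x: no divisor's leading term divides it; move -4/7*x to the remainder.
  leading term y**2: no divisor's leading term divides it; move -1/35*y**2 to the remainder.
  leading term y: no divisor's leading term divides it; move 2/7*y to the remainder.
  leading term 1: no divisor's leading term divides it; move -9/35 to the remainder.
  remainder -4/7*x - 1/35*y**2 + 2/7*y - 9/35 ≠ 0; add g_3 = -4/7*x - 1/35*y**2 + 2/7*y - 9/35 to the basis.

S(f_1,g_3): lcm = x*y. S = -4/7*x - 1/20*y**3 + 33/70*y**2 - 23/140*y - 9/35.
  leading term x: subtract (1)·g_3 from -4/7*x - 1/20*y**3 + 33/70*y**2 - 23/140*y - 9/35 → -1/20*y**3 + 1/2*y**2 - 9/20*y
  leading term y**3: no divisor's leading term divides it; move -1/20*y**3 to the remainder.
  leading term y**2: no divisor's leading term divides it; move 1/2*y**2 to the remainder.
  leading term y: no divisor's leading term divides it; move -9/20*y to the remainder.
  remainder -1/20*y**3 + 1/2*y**2 - 9/20*y ≠ 0; add g_4 = -1/20*y**3 + 1/2*y**2 - 9/20*y to the basis.

S(f_2,g_3): lcm = x*y. S = -1/20*y**3 + 1/2*y**2 - 9/20*y.
  leading term y**3: subtract (1)·g_4 from -1/20*y**3 + 1/2*y**2 - 9/20*y → 0
  remainder 0.

S(f_1,g_4): lcm = x*y**3. S = 66/7*x*y**2 - 9*x*y - 1/35*y**4 + 2/7*y**3 - 9/35*y**2.
  leading term x*y**2: subtract (66/49*y)·f_1 from 66/7*x*y**2 - 9*x*y - 1/35*y**4 + 2/7*y**3 - 9/35*y**2 → -177/49*x*y - 1/35*y**4 + 136/245*y**3 - 723/245*y**2 + 594/245*y
  leading term x*y: subtract (-177/343)·f_1 from -177/49*x*y - 1/35*y**4 + 136/245*y**3 - 723/245*y**2 + 594/245*y → -708/343*x - 1/35*y**4 + 136/245*y**3 - 5238/1715*y**2 + 5928/1715*y - 1593/1715
  leading term x: subtract (177/49)·g_3 from -708/343*x - 1/35*y**4 + 136/245*y**3 - 5238/1715*y**2 + 5928/1715*y - 1593/1715 → -1/35*y**4 + 136/245*y**3 - 723/245*y**2 + 594/245*y
  leading term y**4: subtract (4/7*y)·g_4 from -1/35*y**4 + 136/245*y**3 - 723/245*y**2 + 594/245*y → 66/245*y**3 - 132/49*y**2 + 594/245*y
  leading term y**3: subtract (-264/49)·g_4 from 66/245*y**3 - 132/49*y**2 + 594/245*y → 0
  remainder 0.

S(f_2,g_4): lcm = x*y**3. S = 10*x*y**2 - 9*x*y.
  leading term x*y**2: subtract (10/7*y)·f_1 from 10*x*y**2 - 9*x*y → -23/7*x*y + 2/7*y**3 - 20/7*y**2 + 18/7*y
  leading term x*y: subtract (-23/49)·f_1 from -23/7*x*y + 2/7*y**3 - 20/7*y**2 + 18/7*y → -92/49*x + 2/7*y**3 - 723/245*y**2 + 172/49*y - 207/245
  leading term x: subtract (23/7)·g_3 from -92/49*x + 2/7*y**3 - 723/245*y**2 + 172/49*y - 207/245 → 2/7*y**3 - 20/7*y**2 + 18/7*y
  leading term y**3: subtract (-40/7)·g_4 from 2/7*y**3 - 20/7*y**2 + 18/7*y → 0
  remainder 0.

S(g_3,g_4): leading monomials are coprime, so the S-polynomial reduces to 0 (Buchberger's first criterion).
Every S-polynomial of the final basis reduces to 0, so we have a Gröbner basis.
Inter-reduce: drop elements whose leading term is divisible by another's, tail-reduce, and make monic.

G = {x + 1/20*y**2 - 1/2*y + 9/20, y**3 - 10*y**2 + 9*y}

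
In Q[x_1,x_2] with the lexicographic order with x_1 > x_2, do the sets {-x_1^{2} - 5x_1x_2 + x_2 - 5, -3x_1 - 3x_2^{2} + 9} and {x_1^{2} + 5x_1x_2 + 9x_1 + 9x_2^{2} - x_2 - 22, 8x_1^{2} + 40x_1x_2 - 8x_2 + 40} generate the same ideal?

Yes, the ideals are equal.

For a fixed monomial order, each ideal has a unique reduced Gröbner basis; comparing bases decides equality.
Buchberger on the first generating set:
f_1 = -x_1^{2} - 5x_1x_2 + x_2 - 5, LT = x_1^{2}.
f_2 = -3x_1 - 3x_2^{2} + 9, LT = x_1.

S(f_1,f_2): lcm = x_1^{2}. S = -x_1x_2^{2} + 5x_1x_2 + 3x_1 - x_2 + 5.
  reduce S modulo (f_1, f_2):
  remainder x_2^{4} - 5x_2^{3} - 6x_2^{2} + 14x_2 + 14 ≠ 0; add g_3 = x_2^{4} - 5x_2^{3} - 6x_2^{2} + 14x_2 + 14 to the basis.

The other S-polynomials (S(f_1,g_3), S(f_2,g_3)) all reduce to 0 modulo the current basis, so we have a Gröbner basis.
Inter-reduce: drop elements whose leading term is divisible by another's, tail-reduce, and make monic.
Reduced Gröbner basis: {x_1 + x_2^{2} - 3, x_2^{4} - 5x_2^{3} - 6x_2^{2} + 14x_2 + 14}.

Buchberger on the second generating set:
h_1 = x_1^{2} + 5x_1x_2 + 9x_1 + 9x_2^{2} - x_2 - 22, LT = x_1^{2}.
h_2 = 8x_1^{2} + 40x_1x_2 - 8x_2 + 40, LT = x_1^{2}.

S(h_1,h_2): lcm = x_1^{2}. S = 9x_1 + 9x_2^{2} - 27.
  reduce S modulo (h_1, h_2):
  remainder 9x_1 + 9x_2^{2} - 27 ≠ 0; add k_3 = 9x_1 + 9x_2^{2} - 27 to the basis.

S(h_1,k_3): lcm = x_1^{2}. S = -x_1x_2^{2} + 5x_1x_2 + 12x_1 + 9x_2^{2} - x_2 - 22.
  reduce S modulo (h_1, h_2, k_3):
  remainder x_2^{4} - 5x_2^{3} - 6x_2^{2} + 14x_2 + 14 ≠ 0; add k_4 = x_2^{4} - 5x_2^{3} - 6x_2^{2} + 14x_2 + 14 to the basis.

The other S-polynomials (S(h_2,k_3), S(h_1,k_4), S(h_2,k_4), S(k_3,k_4)) all reduce to 0 modulo the current basis, so we have a Gröbner basis.
Inter-reduce: drop elements whose leading term is divisible by another's, tail-reduce, and make monic.
Reduced Gröbner basis: {x_1 + x_2^{2} - 3, x_2^{4} - 5x_2^{3} - 6x_2^{2} + 14x_2 + 14}.

Same reduced basis, so the two generating sets span the same ideal.
The choice of monomial ordering does not affect the verdict — as long as both bases are computed under the same ordering, their equality decides ideal equality.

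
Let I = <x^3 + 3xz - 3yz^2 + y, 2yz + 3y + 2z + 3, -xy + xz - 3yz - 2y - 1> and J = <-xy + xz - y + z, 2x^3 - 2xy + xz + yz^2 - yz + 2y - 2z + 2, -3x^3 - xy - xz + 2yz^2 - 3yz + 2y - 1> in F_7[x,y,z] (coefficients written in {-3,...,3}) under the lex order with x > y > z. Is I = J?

No, the ideals differ.

Two ideals are equal iff their reduced Gröbner bases coincide (the reduced basis is unique for a fixed ordering).
Buchberger on the first generating set:
f_1 = x^3 + 3xz - 3yz^2 + y, LT = x^3.
f_2 = 2yz + 3y + 2z + 3, LT = yz.
f_3 = -xy + xz - 3yz - 2y - 1, LT = xy.

S(f_1,f_3): lcm = x^3y. S = x^3z - 3x^2yz - 2x^2y - x^2 + 3xyz - 3y^2z^2 + y^2.
  reduce S modulo (f_1, f_2, f_3):
  remainder 2x^2z - 3xz^2 + xz - x + 3y^2 + y - 3z^3 - 3z^2 + z - 1 ≠ 0; add g_4 = 2x^2z - 3xz^2 + xz - x + 3y^2 + y - 3z^3 - 3z^2 + z - 1 to the basis.

S(f_2,f_3): lcm = xyz. S = -2xy + xz^2 + xz - 2x - 3yz^2 - 2yz - z.
  reduce S modulo (f_1, f_2, f_3, g_4):
  remainder xz^2 - xz - 2x + 3z^2 + 2z - 2 ≠ 0; add g_5 = xz^2 - xz - 2x + 3z^2 + 2z - 2 to the basis.

S(f_1,g_4): lcm = x^3z. S = -2x^2z^2 + 3x^2z - 3x^2 + 2xy^2 + 3xy - 2xz^3 + xz^2 + 3xz - 3x - 3yz^3 + yz.
  reduce S modulo (f_1, f_2, f_3, g_4, g_5):
  remainder -3x^2 - 3xz + 2x + 3y^2 + y - 3z^4 + 2z^3 - 3z^2 - 3z + 1 ≠ 0; add g_6 = -3x^2 - 3xz + 2x + 3y^2 + y - 3z^4 + 2z^3 - 3z^2 - 3z + 1 to the basis.

S(f_2,g_4): lcm = x^2yz. S = -2x^2y + x^2z - 2x^2 - 2xyz^2 + 3xyz - 3xy + 2y^3 + 3y^2 - 2yz^3 - 2yz^2 + 3yz - 3y.
  reduce S modulo (f_1, f_2, f_3, g_4, g_5, g_6):
  remainder -2xz + 3x + 2y^3 - y^2 - 3y + 2z^4 - 2z^3 + z^2 - 3 ≠ 0; add g_7 = -2xz + 3x + 2y^3 - y^2 - 3y + 2z^4 - 2z^3 + z^2 - 3 to the basis.

S(g_4,g_6): lcm = x^2z. S = xz^2 + 3x + y^2z - 2y^2 - 2yz - 3y - z^5 + 3z^4 + z^3 + z^2 + 2z + 3.
  reduce S modulo (f_1, f_2, f_3, g_4, g_5, g_6, g_7):
  remainder 3x + y^3 + 3y^2 + 2y - z^5 - 3z^4 + 2z^2 + 3z + 1 ≠ 0; add g_8 = 3x + y^3 + 3y^2 + 2y - z^5 - 3z^4 + 2z^2 + 3z + 1 to the basis.

S(g_5,g_6): lcm = x^2z^2. S = -x^2z - 2x^2 - xz^3 - xz^2 + 2xz - 2x + y^2z^2 - 2yz^2 - z^6 + 3z^5 - z^4 - z^3 - 2z^2.
  reduce S modulo (f_1, f_2, f_3, g_4, g_5, g_6, g_7, g_8):
  remainder -z^6 + 2z^5 - 3z^4 - z^3 - 2z^2 + 1 ≠ 0; add g_9 = -z^6 + 2z^5 - 3z^4 - z^3 - 2z^2 + 1 to the basis.

S(f_2,g_7): lcm = xyz. S = 3xy + xz - 2x + y^4 + 3y^3 + 2y^2 + yz^4 - yz^3 - 3yz^2 + 2y.
  reduce S modulo (f_1, f_2, f_3, g_4, g_5, g_6, g_7, g_8, g_9):
  remainder y^4 + y^3 + 3y^2 - 2y - z^5 - 3z^3 - 2z - 2 ≠ 0; add g_10 = y^4 + y^3 + 3y^2 - 2y - z^5 - 3z^3 - 2z - 2 to the basis.

The other S-polynomials (S(f_1,f_2), S(f_3,g_4), S(f_1,g_5), S(f_2,g_5), S(f_3,g_5), S(g_4,g_5), S(f_1,g_6), S(f_2,g_6), S(f_3,g_6), S(f_1,g_7), S(f_3,g_7), S(g_4,g_7), S(g_5,g_7), S(g_6,g_7), S(f_1,g_8), S(f_2,g_8), S(f_3,g_8), S(g_4,g_8), S(g_5,g_8), S(g_6,g_8), S(g_7,g_8), S(f_1,g_9), S(f_2,g_9), S(f_3,g_9), S(g_4,g_9), S(g_5,g_9), S(g_6,g_9), S(g_7,g_9), S(g_8,g_9), S(f_1,g_10), S(f_2,g_10), S(f_3,g_10), S(g_4,g_10), S(g_5,g_10), S(g_6,g_10), S(g_7,g_10), S(g_8,g_10), S(g_9,g_10)) all reduce to 0 modulo the current basis, so we have a Gröbner basis.
Inter-reduce: drop elements whose leading term is divisible by another's, tail-reduce, and make monic.
Reduced Gröbner basis: {x - 2y^3 + y^2 + 3y + 2z^5 - z^4 + 3z^2 + z - 2, y^4 + y^3 + 3y^2 - 2y - z^5 - 3z^3 - 2z - 2, yz - 2y + z - 2, z^6 - 2z^5 + 3z^4 + z^3 + 2z^2 - 1}.

Buchberger on the second generating set:
h_1 = -xy + xz - y + z, LT = xy.
h_2 = 2x^3 - 2xy + xz + yz^2 - yz + 2y - 2z + 2, LT = x^3.
h_3 = -3x^3 - xy - xz + 2yz^2 - 3yz + 2y - 1, LT = x^3.

S(h_1,h_2): lcm = x^3y. S = -x^3z + x^2y - x^2z + xy^2 + 3xyz + 3y^2z^2 - 3y^2z - y^2 + yz - y.
  reduce S modulo (h_1, h_2, h_3):
  remainder 3y^2z^2 - 3y^2z - 2y^2 - 3yz^3 + 3yz^2 + 2z^2 ≠ 0; add k_4 = 3y^2z^2 - 3y^2z - 2y^2 - 3yz^3 + 3yz^2 + 2z^2 to the basis.

S(h_1,h_3): lcm = x^3y. S = -x^3z + x^2y - x^2z + 2xy^2 + 2xyz + 3y^2z^2 - y^2z + 3y^2 + 2y.
  reduce S modulo (h_1, h_2, h_3, k_4):
  remainder 2y^2z + 3y^2 + 3y ≠ 0; add k_5 = 2y^2z + 3y^2 + 3y to the basis.

S(h_2,h_3): lcm = x^3. S = xy - xz + 2yz - 3y - z + 3.
  reduce S modulo (h_1, h_2, h_3, k_4, k_5):
  remainder 2yz + 3y + 3 ≠ 0; add k_6 = 2yz + 3y + 3 to the basis.

S(h_1,k_5): lcm = xy^2z. S = 2xy^2 - xyz^2 + 2xy + y^2z - yz^2.
  reduce S modulo (h_1, h_2, h_3, k_4, k_5, k_6):
  remainder -xz^3 + 2xz^2 + 2xz - z^3 + 2z^2 + 2z ≠ 0; add k_7 = -xz^3 + 2xz^2 + 2xz - z^3 + 2z^2 + 2z to the basis.

S(k_4,k_5): lcm = y^2z^2. S = y^2z - 3y^2 - yz^3 + yz^2 + 2yz + 3z^2.
  reduce S modulo (h_1, h_2, h_3, k_4, k_5, k_6, k_7):
  remainder -y^2 + 2y + z^2 - 2z ≠ 0; add k_8 = -y^2 + 2y + z^2 - 2z to the basis.

S(h_1,k_6): lcm = xyz. S = 2xy - xz^2 + 2x + yz - z^2.
  reduce S modulo (h_1, h_2, h_3, k_4, k_5, k_6, k_7, k_8):
  remainder -xz^2 + 2xz + 2x - z^2 + 2z + 2 ≠ 0; add k_9 = -xz^2 + 2xz + 2x - z^2 + 2z + 2 to the basis.

S(h_2,k_7): lcm = x^3z^3. S = 2x^3z^2 + 2x^3z - x^2z^3 + 2x^2z^2 + 2x^2z - xyz^3 - 3xz^4 - 3yz^5 + 3yz^4 + yz^3 - z^4 + z^3.
  reduce S modulo (h_1, h_2, h_3, k_4, k_5, k_6, k_7, k_8, k_9):
  remainder 2y + 3z^4 + 2z^3 - 2z^2 - 2z + 2 ≠ 0; add k_10 = 2y + 3z^4 + 2z^3 - 2z^2 - 2z + 2 to the basis.

S(k_5,k_7): lcm = xy^2z^3. S = 2xy^2z - 2xyz^2 - y^2z^3 + 2y^2z^2 + 2y^2z.
  reduce S modulo (h_1, h_2, h_3, k_4, k_5, k_6, k_7, k_8, k_9, k_10):
  remainder 3z^4 + 3z^3 + z^2 + 2z - 1 ≠ 0; add k_11 = 3z^4 + 3z^3 + z^2 + 2z - 1 to the basis.

The other S-polynomials (S(h_1,k_4), S(h_2,k_4), S(h_3,k_4), S(h_2,k_5), S(h_3,k_5), S(h_2,k_6), S(h_3,k_6), S(k_4,k_6), S(k_5,k_6), S(h_1,k_7), S(h_3,k_7), S(k_4,k_7), S(k_6,k_7), S(h_1,k_8), S(h_2,k_8), S(h_3,k_8), S(k_4,k_8), S(k_5,k_8), S(k_6,k_8), S(k_7,k_8), S(h_1,k_9), S(h_2,k_9), S(h_3,k_9), S(k_4,k_9), S(k_5,k_9), S(k_6,k_9), S(k_7,k_9), S(k_8,k_9), S(h_1,k_10), S(h_2,k_10), S(h_3,k_10), S(k_4,k_10), S(k_5,k_10), S(k_6,k_10), S(k_7,k_10), S(k_8,k_10), S(k_9,k_10), S(h_1,k_11), S(h_2,k_11), S(h_3,k_11), S(k_4,k_11), S(k_5,k_11), S(k_6,k_11), S(k_7,k_11), S(k_8,k_11), S(k_9,k_11), S(k_10,k_11)) all reduce to 0 modulo the current basis, so we have a Gröbner basis.
Inter-reduce: drop elements whose leading term is divisible by another's, tail-reduce, and make monic.
Reduced Gröbner basis: {x^3 + 3xz - 2z^3 + z^2 - 2z + 1, xz^2 - 2xz - 2x + z^2 - 2z - 2, y + 3z^3 + 2z^2 - 2z - 2, z^4 + z^3 - 2z^2 + 3z + 2}.

Since the reduced bases disagree, the two ideals are not the same.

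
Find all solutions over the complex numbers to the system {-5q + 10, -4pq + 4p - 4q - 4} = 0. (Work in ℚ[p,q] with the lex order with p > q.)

{(-3, 2)}

Compute a lex Gröbner basis by Buchberger's algorithm.
f_1 = -5q + 10, LT = q.
f_2 = -4pq + 4p - 4q - 4, LT = pq.

S(f_1,f_2): lcm = pq. S = -p - q - 1.
  reduce S modulo (f_1, f_2):
  remainder -p - 3 ≠ 0; add h_3 = -p - 3 to the basis.

The other S-polynomials (S(f_1,h_3), S(f_2,h_3)) all reduce to 0 modulo the current basis, so we have a Gröbner basis.
Inter-reduce: drop elements whose leading term is divisible by another's, tail-reduce, and make monic.
Reduced Gröbner basis: {p + 3, q - 2}.

Elimination: the polynomial q - 2 lies in the elimination ideal for q, so q ∈ {2}. For each such q, the remaining basis elements (now univariate) give the rest of the solution.
  q = 2: the earlier basis element becomes p + 3 = 0, giving p = -3 — point (-3, 2).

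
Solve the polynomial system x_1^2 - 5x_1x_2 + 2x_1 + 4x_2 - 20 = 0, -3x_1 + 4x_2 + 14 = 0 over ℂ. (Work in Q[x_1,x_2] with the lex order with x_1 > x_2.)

{(2, -2), (68/11, 25/22)}

Compute a lex Gröbner basis by Buchberger's algorithm.
f_1 = x_1^2 - 5x_1x_2 + 2x_1 + 4x_2 - 20, LT = x_1^2.
f_2 = -3x_1 + 4x_2 + 14, LT = x_1.

S(f_1,f_2): lcm = x_1^2. S = -11/3x_1x_2 + 20/3x_1 + 4x_2 - 20.
  leading term x_1x_2: subtract (11/9x_2)·f_2 from -11/3x_1x_2 + 20/3x_1 + 4x_2 - 20 → 20/3x_1 - 44/9x_2^2 - 118/9x_2 - 20
  leading term x_1: subtract (-20/9)·f_2 from 20/3x_1 - 44/9x_2^2 - 118/9x_2 - 20 → -44/9x_2^2 - 38/9x_2 + 100/9
  leading term x_2^2: no divisor's leading term divides it; move -44/9x_2^2 to the remainder.
  leading term x_2: no divisor's leading term divides it; move -38/9x_2 to the remainder.
  leading term 1: no divisor's leading term divides it; move 100/9 to the remainder.
  remainder -44/9x_2^2 - 38/9x_2 + 100/9 ≠ 0; add h_3 = -44/9x_2^2 - 38/9x_2 + 100/9 to the basis.

S(f_1,h_3): leading monomials are coprime, so the S-polynomial reduces to 0 (Buchberger's first criterion).
S(f_2,h_3): leading monomials are coprime, so the S-polynomial reduces to 0 (Buchberger's first criterion).
Every S-polynomial of the final basis reduces to 0, so we have a Gröbner basis.
Inter-reduce: drop elements whose leading term is divisible by another's, tail-reduce, and make monic.
Reduced Gröbner basis: {x_1 - 4/3x_2 - 14/3, x_2^2 + 19/22x_2 - 25/11}.

Elimination: the polynomial x_2^2 + 19/22x_2 - 25/11 lies in the elimination ideal for x_2, so x_2 ∈ {-2, 25/22}. For each such x_2, the remaining basis elements (now univariate) give the rest of the solution.
  x_2 = -2: the earlier basis element becomes x_1 - 2 = 0, giving x_1 = 2 — point (2, -2).
  x_2 = 25/22: the earlier basis element becomes x_1 - 68/11 = 0, giving x_1 = 68/11 — point (68/11, 25/22).
Check: every point annihilates each of the original generators.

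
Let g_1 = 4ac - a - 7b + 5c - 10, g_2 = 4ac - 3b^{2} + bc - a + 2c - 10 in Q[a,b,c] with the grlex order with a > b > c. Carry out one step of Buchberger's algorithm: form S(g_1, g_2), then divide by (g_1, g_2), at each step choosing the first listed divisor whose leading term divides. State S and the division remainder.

S(g_1, g_2) = \tfrac{3}{4}b^{2} - \tfrac{1}{4}bc - \tfrac{7}{4}b + \tfrac{3}{4}c; remainder on division = \tfrac{3}{4}b^{2} - \tfrac{1}{4}bc - \tfrac{7}{4}b + \tfrac{3}{4}c.

lcm(LM(g_1), LM(g_2)) = ac.
S = (lcm/LT(g_1))·g_1 − (lcm/LT(g_2))·g_2 = \tfrac{3}{4}b^{2} - \tfrac{1}{4}bc - \tfrac{7}{4}b + \tfrac{3}{4}c.
Reduce S modulo (g_1, g_2) in that order:
  leading term b^{2}: no divisor's leading term divides it; move \tfrac{3}{4}b^{2} to the remainder.
  leading term bc: no divisor's leading term divides it; move -\tfrac{1}{4}bc to the remainder.
  leading term b: no divisor's leading term divides it; move -\tfrac{7}{4}b to the remainder.
  leading term c: no divisor's leading term divides it; move \tfrac{3}{4}c to the remainder.
The remainder \tfrac{3}{4}b^{2} - \tfrac{1}{4}bc - \tfrac{7}{4}b + \tfrac{3}{4}c is nonzero, so it would be added as the next basis element.
An S-polynomial is built so that the two leading terms cancel; whether anything survives reduction is exactly the Gröbner-basis criterion.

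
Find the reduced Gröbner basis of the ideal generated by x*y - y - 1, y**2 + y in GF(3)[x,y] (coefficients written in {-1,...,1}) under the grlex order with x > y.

G = {x, y + 1}

f_1 = x*y - y - 1, LT = x*y.
f_2 = y**2 + y, LT = y**2.

S(f_1,f_2): lcm = x*y**2. S = -x*y - y**2 - y.
  leading term x*y: subtract (-1)·f_1 from -x*y - y**2 - y → -y**2 + y - 1
  leading term y**2: subtract (-1)·f_2 from -y**2 + y - 1 → -y - 1
  leading term y: no divisor's leading term divides it; move -y to the remainder.
  leading term 1: no divisor's leading term divides it; move -1 to the remainder.
  remainder -y - 1 ≠ 0; add g_3 = -y - 1 to the basis.

S(f_1,g_3): lcm = x*y. S = -x - y - 1.
  leading term x: no divisor's leading term divides it; move -x to the remainder.
  leading term y: subtract (1)·g_3 from -y - 1 → 0
  remainder -x ≠ 0; add g_4 = -x to the basis.

S(f_2,g_3): lcm = y**2. S = 0.
  remainder 0.

S(f_1,g_4): lcm = x*y. S = -y - 1.
  leading term y: subtract (1)·g_3 from -y - 1 → 0
  remainder 0.

S(f_2,g_4): leading monomials are coprime, so the S-polynomial reduces to 0 (Buchberger's first criterion).
S(g_3,g_4): leading monomials are coprime, so the S-polynomial reduces to 0 (Buchberger's first criterion).
Every S-polynomial of the final basis reduces to 0, so we have a Gröbner basis.
Inter-reduce: drop elements whose leading term is divisible by another's, tail-reduce, and make monic.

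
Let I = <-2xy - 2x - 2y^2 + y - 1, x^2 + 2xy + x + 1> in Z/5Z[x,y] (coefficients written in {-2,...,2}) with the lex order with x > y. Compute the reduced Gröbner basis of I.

f_1 = -2xy - 2x - 2y^2 + y - 1, LT = xy.
f_2 = x^2 + 2xy + x + 1, LT = x^2.

S(f_1,f_2): lcm = x^2y. S = x^2 - xy^2 + xy - 2x - y.
  leading term x^2: subtract (1)·f_2 from x^2 - xy^2 + xy - 2x - y → -xy^2 - xy + 2x - y - 1
  leading term xy^2: subtract (-2y)·f_1 from -xy^2 - xy + 2x - y - 1 → 2x + y^3 + 2y^2 + 2y - 1
  leading term x: no divisor's leading term divides it; move 2x to the remainder.
  leading term y^3: no divisor's leading term divides it; move y^3 to the remainder.
  leading term y^2: no divisor's leading term divides it; move 2y^2 to the remainder.
  leading term y: no divisor's leading term divides it; move 2y to the remainder.
  leading term 1: no divisor's leading term divides it; move -1 to the remainder.
  remainder 2x + y^3 + 2y^2 + 2y - 1 ≠ 0; add g_3 = 2x + y^3 + 2y^2 + 2y - 1 to the basis.

S(f_1,g_3): lcm = xy. S = x + 2y^4 - y^3 - 2.
  leading term x: subtract (-2)·g_3 from x + 2y^4 - y^3 - 2 → 2y^4 + y^3 - y^2 - y + 1
  leading term y^4: no divisor's leading term divides it; move 2y^4 to the remainder.
  leading term y^3: no divisor's leading term divides it; move y^3 to the remainder.
  leading term y^2: no divisor's leading term divides it; move -y^2 to the remainder.
  leading term y: no divisor's leading term divides it; move -y to the remainder.
  leading term 1: no divisor's leading term divides it; move 1 to the remainder.
  remainder 2y^4 + y^3 - y^2 - y + 1 ≠ 0; add g_4 = 2y^4 + y^3 - y^2 - y + 1 to the basis.

S(f_2,g_3): lcm = x^2. S = 2xy^3 - xy^2 + xy - x + 1.
  leading term xy^3: subtract (-y^2)·f_1 from 2xy^3 - xy^2 + xy - x + 1 → 2xy^2 + xy - x - 2y^4 + y^3 - y^2 + 1
  leading term xy^2: subtract (-y)·f_1 from 2xy^2 + xy - x - 2y^4 + y^3 - y^2 + 1 → -xy - x - 2y^4 - y^3 - y + 1
  leading term xy: subtract (-2)·f_1 from -xy - x - 2y^4 - y^3 - y + 1 → -2y^4 - y^3 + y^2 + y - 1
  leading term y^4: subtract (-1)·g_4 from -2y^4 - y^3 + y^2 + y - 1 → 0
  remainder 0.

S(f_1,g_4): lcm = xy^4. S = -2xy^3 - 2xy^2 - 2xy + 2x + y^5 + 2y^4 - 2y^3.
  leading term xy^3: subtract (y^2)·f_1 from -2xy^3 - 2xy^2 - 2xy + 2x + y^5 + 2y^4 - 2y^3 → -2xy + 2x + y^5 - y^4 + 2y^3 + y^2
  leading term xy: subtract (1)·f_1 from -2xy + 2x + y^5 - y^4 + 2y^3 + y^2 → -x + y^5 - y^4 + 2y^3 - 2y^2 - y + 1
  leading term x: subtract (2)·g_3 from -x + y^5 - y^4 + 2y^3 - 2y^2 - y + 1 → y^5 - y^4 - y^2 - 2
  leading term y^5: subtract (-2y)·g_4 from y^5 - y^4 - y^2 - 2 → y^4 - 2y^3 + 2y^2 + 2y - 2
  leading term y^4: subtract (-2)·g_4 from y^4 - 2y^3 + 2y^2 + 2y - 2 → 0
  remainder 0.

S(f_2,g_4): leading monomials are coprime, so the S-polynomial reduces to 0 (Buchberger's first criterion).
S(g_3,g_4): leading monomials are coprime, so the S-polynomial reduces to 0 (Buchberger's first criterion).
Every S-polynomial of the final basis reduces to 0, so we have a Gröbner basis.
Inter-reduce: drop elements whose leading term is divisible by another's, tail-reduce, and make monic.

G = {x - 2y^3 + y^2 + y + 2, y^4 - 2y^3 + 2y^2 + 2y - 2}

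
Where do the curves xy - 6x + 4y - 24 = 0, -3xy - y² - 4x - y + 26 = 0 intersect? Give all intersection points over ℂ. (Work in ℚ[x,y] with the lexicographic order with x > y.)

Compute a lex Gröbner basis by Buchberger's algorithm.
f_1 = xy - 6x + 4y - 24, LT = xy.
f_2 = -3xy - 4x - y² - y + 26, LT = xy.

S(f_1,f_2): lcm = xy. S = -22/3x - ⅓y² + 11/3y - 46/3.
  reduce S modulo (f_1, f_2):
  remainder -22/3x - ⅓y² + 11/3y - 46/3 ≠ 0; add h_3 = -22/3x - ⅓y² + 11/3y - 46/3 to the basis.

S(f_1,h_3): lcm = xy. S = -6x - 1/22y³ + ½y² + 21/11y - 24.
  reduce S modulo (f_1, f_2, h_3):
  remainder -1/22y³ + 17/22y² - 12/11y - 126/11 ≠ 0; add h_4 = -1/22y³ + 17/22y² - 12/11y - 126/11 to the basis.

The other S-polynomials (S(f_2,h_3), S(f_1,h_4), S(f_2,h_4), S(h_3,h_4)) all reduce to 0 modulo the current basis, so we have a Gröbner basis.
Inter-reduce: drop elements whose leading term is divisible by another's, tail-reduce, and make monic.
Reduced Gröbner basis: {x + 1/22y² - ½y + 23/11, y³ - 17y² + 24y + 252}.

The lex basis is triangular: the last element involves only y. Solving y³ - 17y² + 24y + 252 = 0 gives y ∈ {-3, 6, 14}; substituting each value into the earlier elements determines the remaining variables.
  y = -3: the earlier basis element becomes x + 4 = 0, giving x = -4 — point (-4, -3).
  y = 6: the earlier basis element becomes x + 8/11 = 0, giving x = -8/11 — point (-8/11, 6).
  y = 14: the earlier basis element becomes x + 4 = 0, giving x = -4 — point (-4, 14).

{(-4, -3), (-8/11, 6), (-4, 14)}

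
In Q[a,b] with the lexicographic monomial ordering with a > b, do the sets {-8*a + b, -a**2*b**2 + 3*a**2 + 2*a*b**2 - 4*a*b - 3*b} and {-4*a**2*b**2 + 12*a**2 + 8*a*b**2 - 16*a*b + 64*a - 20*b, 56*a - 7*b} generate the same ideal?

Two ideals are equal iff their reduced Gröbner bases coincide (the reduced basis is unique for a fixed ordering).
Buchberger on the first generating set:
f_1 = -8*a + b, LT = a.
f_2 = -a**2*b**2 + 3*a**2 + 2*a*b**2 - 4*a*b - 3*b, LT = a**2*b**2.

S(f_1,f_2): lcm = a**2*b**2. S = 3*a**2 - 1/8*a*b**3 + 2*a*b**2 - 4*a*b - 3*b.
  leading term a**2: subtract (-3/8*a)·f_1 from 3*a**2 - 1/8*a*b**3 + 2*a*b**2 - 4*a*b - 3*b → -1/8*a*b**3 + 2*a*b**2 - 29/8*a*b - 3*b
  leading term a*b**3: subtract (1/64*b**3)·f_1 from -1/8*a*b**3 + 2*a*b**2 - 29/8*a*b - 3*b → 2*a*b**2 - 29/8*a*b - 1/64*b**4 - 3*b
  leading term a*b**2: subtract (-1/4*b**2)·f_1 from 2*a*b**2 - 29/8*a*b - 1/64*b**4 - 3*b → -29/8*a*b - 1/64*b**4 + 1/4*b**3 - 3*b
  leading term a*b: subtract (29/64*b)·f_1 from -29/8*a*b - 1/64*b**4 + 1/4*b**3 - 3*b → -1/64*b**4 + 1/4*b**3 - 29/64*b**2 - 3*b
  leading term b**4: no divisor's leading term divides it; move -1/64*b**4 to the remainder.
  leading term b**3: no divisor's leading term divides it; move 1/4*b**3 to the remainder.
  leading term b**2: no divisor's leading term divides it; move -29/64*b**2 to the remainder.
  leading term b: no divisor's leading term divides it; move -3*b to the remainder.
  remainder -1/64*b**4 + 1/4*b**3 - 29/64*b**2 - 3*b ≠ 0; add g_3 = -1/64*b**4 + 1/4*b**3 - 29/64*b**2 - 3*b to the basis.

S(f_1,g_3): leading monomials are coprime, so the S-polynomial reduces to 0 (Buchberger's first criterion).
S(f_2,g_3): lcm = a**2*b**4. S = 16*a**2*b**3 - 32*a**2*b**2 - 192*a**2*b - 2*a*b**4 + 4*a*b**3 + 3*b**3.
  leading term a**2*b**3: subtract (-2*a*b**3)·f_1 from 16*a**2*b**3 - 32*a**2*b**2 - 192*a**2*b - 2*a*b**4 + 4*a*b**3 + 3*b**3 → -32*a**2*b**2 - 192*a**2*b + 4*a*b**3 + 3*b**3
  leading term a**2*b**2: subtract (4*a*b**2)·f_1 from -32*a**2*b**2 - 192*a**2*b + 4*a*b**3 + 3*b**3 → -192*a**2*b + 3*b**3
  leading term a**2*b: subtract (24*a*b)·f_1 from -192*a**2*b + 3*b**3 → -24*a*b**2 + 3*b**3
  leading term a*b**2: subtract (3*b**2)·f_1 from -24*a*b**2 + 3*b**3 → 0
  remainder 0.

Every S-polynomial of the final basis reduces to 0, so we have a Gröbner basis.
Inter-reduce: drop elements whose leading term is divisible by another's, tail-reduce, and make monic.
Reduced Gröbner basis: {a - 1/8*b, b**4 - 16*b**3 + 29*b**2 + 192*b}.

Buchberger on the second generating set:
h_1 = -4*a**2*b**2 + 12*a**2 + 8*a*b**2 - 16*a*b + 64*a - 20*b, LT = a**2*b**2.
h_2 = 56*a - 7*b, LT = a.

S(h_1,h_2): lcm = a**2*b**2. S = -3*a**2 + 1/8*a*b**3 - 2*a*b**2 + 4*a*b - 16*a + 5*b.
  leading term a**2: subtract (-3/56*a)·h_2 from -3*a**2 + 1/8*a*b**3 - 2*a*b**2 + 4*a*b - 16*a + 5*b → 1/8*a*b**3 - 2*a*b**2 + 29/8*a*b - 16*a + 5*b
  leading term a*b**3: subtract (1/448*b**3)·h_2 from 1/8*a*b**3 - 2*a*b**2 + 29/8*a*b - 16*a + 5*b → -2*a*b**2 + 29/8*a*b - 16*a + 1/64*b**4 + 5*b
  leading term a*b**2: subtract (-1/28*b**2)·h_2 from -2*a*b**2 + 29/8*a*b - 16*a + 1/64*b**4 + 5*b → 29/8*a*b - 16*a + 1/64*b**4 - 1/4*b**3 + 5*b
  leading term a*b: subtract (29/448*b)·h_2 from 29/8*a*b - 16*a + 1/64*b**4 - 1/4*b**3 + 5*b → -16*a + 1/64*b**4 - 1/4*b**3 + 29/64*b**2 + 5*b
  leading term a: subtract (-2/7)·h_2 from -16*a + 1/64*b**4 - 1/4*b**3 + 29/64*b**2 + 5*b → 1/64*b**4 - 1/4*b**3 + 29/64*b**2 + 3*b
  leading term b**4: no divisor's leading term divides it; move 1/64*b**4 to the remainder.
  leading term b**3: no divisor's leading term divides it; move -1/4*b**3 to the remainder.
  leading term b**2: no divisor's leading term divides it; move 29/64*b**2 to the remainder.
  leading term b: no divisor's leading term divides it; move 3*b to the remainder.
  remainder 1/64*b**4 - 1/4*b**3 + 29/64*b**2 + 3*b ≠ 0; add k_3 = 1/64*b**4 - 1/4*b**3 + 29/64*b**2 + 3*b to the basis.

S(h_1,k_3): lcm = a**2*b**4. S = 16*a**2*b**3 - 32*a**2*b**2 - 192*a**2*b - 2*a*b**4 + 4*a*b**3 - 16*a*b**2 + 5*b**3.
  leading term a**2*b**3: subtract (-4*b)·h_1 from 16*a**2*b**3 - 32*a**2*b**2 - 192*a**2*b - 2*a*b**4 + 4*a*b**3 - 16*a*b**2 + 5*b**3 → -32*a**2*b**2 - 144*a**2*b - 2*a*b**4 + 36*a*b**3 - 80*a*b**2 + 256*a*b + 5*b**3 - 80*b**2
  leading term a**2*b**2: subtract (8)·h_1 from -32*a**2*b**2 - 144*a**2*b - 2*a*b**4 + 36*a*b**3 - 80*a*b**2 + 256*a*b + 5*b**3 - 80*b**2 → -144*a**2*b - 96*a**2 - 2*a*b**4 + 36*a*b**3 - 144*a*b**2 + 384*a*b - 512*a + 5*b**3 - 80*b**2 + 160*b
  leading term a**2*b: subtract (-18/7*a*b)·h_2 from -144*a**2*b - 96*a**2 - 2*a*b**4 + 36*a*b**3 - 144*a*b**2 + 384*a*b - 512*a + 5*b**3 - 80*b**2 + 160*b → -96*a**2 - 2*a*b**4 + 36*a*b**3 - 162*a*b**2 + 384*a*b - 512*a + 5*b**3 - 80*b**2 + 160*b
  leading term a**2: subtract (-12/7*a)·h_2 from -96*a**2 - 2*a*b**4 + 36*a*b**3 - 162*a*b**2 + 384*a*b - 512*a + 5*b**3 - 80*b**2 + 160*b → -2*a*b**4 + 36*a*b**3 - 162*a*b**2 + 372*a*b - 512*a + 5*b**3 - 80*b**2 + 160*b
  leading term a*b**4: subtract (-1/28*b**4)·h_2 from -2*a*b**4 + 36*a*b**3 - 162*a*b**2 + 372*a*b - 512*a + 5*b**3 - 80*b**2 + 160*b → 36*a*b**3 - 162*a*b**2 + 372*a*b - 512*a - 1/4*b**5 + 5*b**3 - 80*b**2 + 160*b
  leading term a*b**3: subtract (9/14*b**3)·h_2 from 36*a*b**3 - 162*a*b**2 + 372*a*b - 512*a - 1/4*b**5 + 5*b**3 - 80*b**2 + 160*b → -162*a*b**2 + 372*a*b - 512*a - 1/4*b**5 + 9/2*b**4 + 5*b**3 - 80*b**2 + 160*b
  leading term a*b**2: subtract (-81/28*b**2)·h_2 from -162*a*b**2 + 372*a*b - 512*a - 1/4*b**5 + 9/2*b**4 + 5*b**3 - 80*b**2 + 160*b → 372*a*b - 512*a - 1/4*b**5 + 9/2*b**4 - 61/4*b**3 - 80*b**2 + 160*b
  leading term a*b: subtract (93/14*b)·h_2 from 372*a*b - 512*a - 1/4*b**5 + 9/2*b**4 - 61/4*b**3 - 80*b**2 + 160*b → -512*a - 1/4*b**5 + 9/2*b**4 - 61/4*b**3 - 67/2*b**2 + 160*b
  leading term a: subtract (-64/7)·h_2 from -512*a - 1/4*b**5 + 9/2*b**4 - 61/4*b**3 - 67/2*b**2 + 160*b → -1/4*b**5 + 9/2*b**4 - 61/4*b**3 - 67/2*b**2 + 96*b
  leading term b**5: subtract (-16*b)·k_3 from -1/4*b**5 + 9/2*b**4 - 61/4*b**3 - 67/2*b**2 + 96*b → 1/2*b**4 - 8*b**3 + 29/2*b**2 + 96*b
  leading term b**4: subtract (32)·k_3 from 1/2*b**4 - 8*b**3 + 29/2*b**2 + 96*b → 0
  remainder 0.

S(h_2,k_3): leading monomials are coprime, so the S-polynomial reduces to 0 (Buchberger's first criterion).
Every S-polynomial of the final basis reduces to 0, so we have a Gröbner basis.
Inter-reduce: drop elements whose leading term is divisible by another's, tail-reduce, and make monic.
Reduced Gröbner basis: {a - 1/8*b, b**4 - 16*b**3 + 29*b**2 + 192*b}.

The two bases agree; hence the ideals are identical.

Yes, the ideals are equal.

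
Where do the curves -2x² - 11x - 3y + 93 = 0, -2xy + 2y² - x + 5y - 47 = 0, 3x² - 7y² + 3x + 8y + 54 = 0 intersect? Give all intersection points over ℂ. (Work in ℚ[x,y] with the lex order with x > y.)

{(5, -4)}

Compute a lex Gröbner basis by Buchberger's algorithm.
f_1 = -2x² - 11x - 3y + 93, LT = x².
f_2 = -2xy - x + 2y² + 5y - 47, LT = xy.
f_3 = 3x² + 3x - 7y² + 8y + 54, LT = x².

S(f_1,f_2): lcm = x²y. S = -½x² + xy² + 8xy - 47/2x + 3/2y² - 93/2y.
  reduce S modulo (f_1, f_2, f_3):
  remainder -49/2x + y³ + 23/2y² - 101/2y - 399/2 ≠ 0; add h_4 = -49/2x + y³ + 23/2y² - 101/2y - 399/2 to the basis.

S(f_1,f_3): lcm = x². S = 9/2x + 7/3y² - 7/6y - 129/2.
  reduce S modulo (f_1, f_2, f_3, h_4):
  remainder 9/49y³ + 1307/294y² - 1535/147y - 708/7 ≠ 0; add h_5 = 9/49y³ + 1307/294y² - 1535/147y - 708/7 to the basis.

S(f_2,f_3): lcm = x²y. S = ½x² - xy² - 7/2xy + 47/2x + 7/3y³ - 8/3y² - 18y.
  reduce S modulo (f_1, f_2, f_3, h_4, h_5):
  remainder -4210/81y² + 12769/162y + 10322/9 ≠ 0; add h_6 = -4210/81y² + 12769/162y + 10322/9 to the basis.

S(f_2,h_5): lcm = xy³. S = -640/27xy² + 1535/27xy + 1652/3x - y⁴ - 5/2y³ + 47/2y².
  reduce S modulo (f_1, f_2, f_3, h_4, h_5, h_6):
  remainder -77549311/454680y - 77549311/113670 ≠ 0; add h_7 = -77549311/454680y - 77549311/113670 to the basis.

The other S-polynomials (S(f_1,h_4), S(f_2,h_4), S(f_3,h_4), S(f_1,h_5), S(f_3,h_5), S(h_4,h_5), S(f_1,h_6), S(f_2,h_6), S(f_3,h_6), S(h_4,h_6), S(h_5,h_6), S(f_1,h_7), S(f_2,h_7), S(f_3,h_7), S(h_4,h_7), S(h_5,h_7), S(h_6,h_7)) all reduce to 0 modulo the current basis, so we have a Gröbner basis.
Inter-reduce: drop elements whose leading term is divisible by another's, tail-reduce, and make monic.
Reduced Gröbner basis: {x - 5, y + 4}.

From the last basis element, y + 4 = 0, so y takes values in {-4}. Each choice, substituted upward through the basis, yields the corresponding point(s) of the solution set.
  y = -4: the earlier basis element becomes x - 5 = 0, giving x = 5 — point (5, -4).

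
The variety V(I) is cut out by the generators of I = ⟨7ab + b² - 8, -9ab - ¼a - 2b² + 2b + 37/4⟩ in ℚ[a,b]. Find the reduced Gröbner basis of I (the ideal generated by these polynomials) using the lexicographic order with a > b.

This is the nonlinear analogue of row-reducing a linear system.

f_1 = 7ab + b² - 8, LT = ab.
f_2 = -9ab - ¼a - 2b² + 2b + 37/4, LT = ab.

S(f_1,f_2): lcm = ab. S = -1/36a - 5/63b² + 2/9b - 29/252.
  leading term a: no divisor's leading term divides it; move -1/36a to the remainder.
  leading term b²: no divisor's leading term divides it; move -5/63b² to the remainder.
  leading term b: no divisor's leading term divides it; move 2/9b to the remainder.
  leading term 1: no divisor's leading term divides it; move -29/252 to the remainder.
  remainder -1/36a - 5/63b² + 2/9b - 29/252 ≠ 0; add g_3 = -1/36a - 5/63b² + 2/9b - 29/252 to the basis.

S(f_1,g_3): lcm = ab. S = -20/7b³ + 57/7b² - 29/7b - 8/7.
  leading term b³: no divisor's leading term divides it; move -20/7b³ to the remainder.
  leading term b²: no divisor's leading term divides it; move 57/7b² to the remainder.
  leading term b: no divisor's leading term divides it; move -29/7b to the remainder.
  leading term 1: no divisor's leading term divides it; move -8/7 to the remainder.
  remainder -20/7b³ + 57/7b² - 29/7b - 8/7 ≠ 0; add g_4 = -20/7b³ + 57/7b² - 29/7b - 8/7 to the basis.

The other S-polynomials (S(f_2,g_3), S(f_1,g_4), S(f_2,g_4), S(g_3,g_4)) all reduce to 0 modulo the current basis, so we have a Gröbner basis.
Inter-reduce: drop elements whose leading term is divisible by another's, tail-reduce, and make monic.

G = {a + 20/7b² - 8b + 29/7, b³ - 57/20b² + 29/20b + ⅖}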